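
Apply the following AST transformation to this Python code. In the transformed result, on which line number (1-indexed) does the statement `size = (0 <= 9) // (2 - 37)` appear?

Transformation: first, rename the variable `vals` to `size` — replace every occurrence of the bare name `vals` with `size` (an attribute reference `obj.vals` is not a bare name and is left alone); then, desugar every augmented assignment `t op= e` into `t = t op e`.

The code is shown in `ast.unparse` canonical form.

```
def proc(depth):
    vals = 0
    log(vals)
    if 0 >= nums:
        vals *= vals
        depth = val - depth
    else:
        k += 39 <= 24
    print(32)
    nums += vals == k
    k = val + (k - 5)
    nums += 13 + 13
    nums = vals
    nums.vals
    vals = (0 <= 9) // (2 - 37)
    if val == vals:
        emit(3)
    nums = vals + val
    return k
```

Transformed code:
def proc(depth):
    size = 0
    log(size)
    if 0 >= nums:
        size = size * size
        depth = val - depth
    else:
        k = k + (39 <= 24)
    print(32)
    nums = nums + (size == k)
    k = val + (k - 5)
    nums = nums + (13 + 13)
    nums = size
    nums.vals
    size = (0 <= 9) // (2 - 37)
    if val == size:
        emit(3)
    nums = size + val
    return k

15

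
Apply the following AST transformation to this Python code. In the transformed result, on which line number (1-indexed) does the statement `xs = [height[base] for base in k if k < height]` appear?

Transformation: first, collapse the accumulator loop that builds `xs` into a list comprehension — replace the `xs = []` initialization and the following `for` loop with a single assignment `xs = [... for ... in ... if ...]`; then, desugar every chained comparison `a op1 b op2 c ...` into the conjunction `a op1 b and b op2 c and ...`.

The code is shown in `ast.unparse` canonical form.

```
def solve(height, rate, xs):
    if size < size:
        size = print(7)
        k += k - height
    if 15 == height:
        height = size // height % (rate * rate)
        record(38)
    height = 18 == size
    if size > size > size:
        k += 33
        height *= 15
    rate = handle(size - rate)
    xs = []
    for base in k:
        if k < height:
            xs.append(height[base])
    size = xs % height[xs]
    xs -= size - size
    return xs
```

Transformed code:
def solve(height, rate, xs):
    if size < size:
        size = print(7)
        k += k - height
    if 15 == height:
        height = size // height % (rate * rate)
        record(38)
    height = 18 == size
    if size > size and size > size:
        k += 33
        height *= 15
    rate = handle(size - rate)
    xs = [height[base] for base in k if k < height]
    size = xs % height[xs]
    xs -= size - size
    return xs

13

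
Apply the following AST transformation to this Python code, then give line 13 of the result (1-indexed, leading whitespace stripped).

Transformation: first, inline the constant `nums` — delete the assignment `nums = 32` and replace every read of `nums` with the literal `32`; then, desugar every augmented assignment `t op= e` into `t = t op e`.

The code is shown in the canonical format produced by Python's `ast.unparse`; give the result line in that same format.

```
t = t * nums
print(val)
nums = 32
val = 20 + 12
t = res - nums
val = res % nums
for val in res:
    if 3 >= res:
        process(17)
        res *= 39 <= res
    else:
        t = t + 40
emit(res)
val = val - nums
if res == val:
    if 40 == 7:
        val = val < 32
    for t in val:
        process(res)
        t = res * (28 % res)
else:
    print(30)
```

Transformed code:
t = t * 32
print(val)
val = 20 + 12
t = res - 32
val = res % 32
for val in res:
    if 3 >= res:
        process(17)
        res = res * (39 <= res)
    else:
        t = t + 40
emit(res)
val = val - 32
if res == val:
    if 40 == 7:
        val = val < 32
    for t in val:
        process(res)
        t = res * (28 % res)
else:
    print(30)

val = val - 32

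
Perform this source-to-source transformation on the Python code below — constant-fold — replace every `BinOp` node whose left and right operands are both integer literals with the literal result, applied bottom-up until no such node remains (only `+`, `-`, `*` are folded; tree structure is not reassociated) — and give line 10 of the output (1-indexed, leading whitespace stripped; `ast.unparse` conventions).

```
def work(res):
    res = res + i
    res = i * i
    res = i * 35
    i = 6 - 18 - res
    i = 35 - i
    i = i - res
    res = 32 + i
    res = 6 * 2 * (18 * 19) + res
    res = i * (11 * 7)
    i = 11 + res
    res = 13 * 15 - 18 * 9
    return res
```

Transformed code:
def work(res):
    res = res + i
    res = i * i
    res = i * 35
    i = -12 - res
    i = 35 - i
    i = i - res
    res = 32 + i
    res = 4104 + res
    res = i * 77
    i = 11 + res
    res = 33
    return res

res = i * 77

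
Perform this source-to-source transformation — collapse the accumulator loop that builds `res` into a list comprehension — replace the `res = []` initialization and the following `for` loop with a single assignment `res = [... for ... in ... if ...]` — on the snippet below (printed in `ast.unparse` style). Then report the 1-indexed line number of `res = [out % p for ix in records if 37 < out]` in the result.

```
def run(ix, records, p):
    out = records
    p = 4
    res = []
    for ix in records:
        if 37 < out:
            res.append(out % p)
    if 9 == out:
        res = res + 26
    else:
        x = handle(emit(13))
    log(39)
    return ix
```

4

Transformed code:
def run(ix, records, p):
    out = records
    p = 4
    res = [out % p for ix in records if 37 < out]
    if 9 == out:
        res = res + 26
    else:
        x = handle(emit(13))
    log(39)
    return ix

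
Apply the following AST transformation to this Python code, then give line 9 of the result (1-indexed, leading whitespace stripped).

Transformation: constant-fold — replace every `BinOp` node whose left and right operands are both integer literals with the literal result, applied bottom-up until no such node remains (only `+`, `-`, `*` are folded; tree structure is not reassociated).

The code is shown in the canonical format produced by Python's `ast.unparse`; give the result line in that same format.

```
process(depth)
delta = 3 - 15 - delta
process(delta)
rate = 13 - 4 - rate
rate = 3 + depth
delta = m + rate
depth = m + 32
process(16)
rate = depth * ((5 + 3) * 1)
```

rate = depth * 8

Transformed code:
process(depth)
delta = -12 - delta
process(delta)
rate = 9 - rate
rate = 3 + depth
delta = m + rate
depth = m + 32
process(16)
rate = depth * 8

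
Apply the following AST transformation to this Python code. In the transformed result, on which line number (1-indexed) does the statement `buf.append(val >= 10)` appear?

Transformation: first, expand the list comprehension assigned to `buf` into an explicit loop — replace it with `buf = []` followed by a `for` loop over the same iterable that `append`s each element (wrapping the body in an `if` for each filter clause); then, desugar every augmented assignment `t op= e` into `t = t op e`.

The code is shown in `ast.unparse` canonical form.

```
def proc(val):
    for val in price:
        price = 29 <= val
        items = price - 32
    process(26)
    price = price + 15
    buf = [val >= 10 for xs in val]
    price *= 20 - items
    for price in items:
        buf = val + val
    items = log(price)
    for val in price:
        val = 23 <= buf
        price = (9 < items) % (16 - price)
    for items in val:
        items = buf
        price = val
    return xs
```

9

Transformed code:
def proc(val):
    for val in price:
        price = 29 <= val
        items = price - 32
    process(26)
    price = price + 15
    buf = []
    for xs in val:
        buf.append(val >= 10)
    price = price * (20 - items)
    for price in items:
        buf = val + val
    items = log(price)
    for val in price:
        val = 23 <= buf
        price = (9 < items) % (16 - price)
    for items in val:
        items = buf
        price = val
    return xs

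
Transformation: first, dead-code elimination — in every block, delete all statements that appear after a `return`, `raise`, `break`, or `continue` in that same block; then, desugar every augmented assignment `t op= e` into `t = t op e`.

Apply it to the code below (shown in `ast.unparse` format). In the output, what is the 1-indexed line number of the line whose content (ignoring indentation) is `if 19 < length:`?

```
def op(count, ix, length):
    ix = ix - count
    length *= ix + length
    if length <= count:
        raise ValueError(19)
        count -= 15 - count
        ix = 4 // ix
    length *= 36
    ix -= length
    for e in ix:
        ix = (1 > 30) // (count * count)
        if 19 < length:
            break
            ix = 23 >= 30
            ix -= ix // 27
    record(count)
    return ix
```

Transformed code:
def op(count, ix, length):
    ix = ix - count
    length = length * (ix + length)
    if length <= count:
        raise ValueError(19)
    length = length * 36
    ix = ix - length
    for e in ix:
        ix = (1 > 30) // (count * count)
        if 19 < length:
            break
    record(count)
    return ix

10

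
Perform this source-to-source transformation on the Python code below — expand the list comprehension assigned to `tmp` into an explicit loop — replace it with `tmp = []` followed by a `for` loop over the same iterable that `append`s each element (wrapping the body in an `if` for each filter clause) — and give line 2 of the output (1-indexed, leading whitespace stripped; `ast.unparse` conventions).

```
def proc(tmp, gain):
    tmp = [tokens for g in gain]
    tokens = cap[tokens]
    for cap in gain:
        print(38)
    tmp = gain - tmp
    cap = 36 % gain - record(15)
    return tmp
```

tmp = []

Transformed code:
def proc(tmp, gain):
    tmp = []
    for g in gain:
        tmp.append(tokens)
    tokens = cap[tokens]
    for cap in gain:
        print(38)
    tmp = gain - tmp
    cap = 36 % gain - record(15)
    return tmp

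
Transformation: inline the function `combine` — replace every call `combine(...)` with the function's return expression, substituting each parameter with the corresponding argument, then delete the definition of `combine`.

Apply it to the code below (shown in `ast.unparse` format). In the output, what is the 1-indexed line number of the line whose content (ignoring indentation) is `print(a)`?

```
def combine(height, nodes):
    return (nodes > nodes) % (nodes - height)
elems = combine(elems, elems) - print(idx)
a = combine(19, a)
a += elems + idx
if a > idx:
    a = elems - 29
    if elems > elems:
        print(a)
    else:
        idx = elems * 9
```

Transformed code:
elems = (elems > elems) % (elems - elems) - print(idx)
a = (a > a) % (a - 19)
a += elems + idx
if a > idx:
    a = elems - 29
    if elems > elems:
        print(a)
    else:
        idx = elems * 9

7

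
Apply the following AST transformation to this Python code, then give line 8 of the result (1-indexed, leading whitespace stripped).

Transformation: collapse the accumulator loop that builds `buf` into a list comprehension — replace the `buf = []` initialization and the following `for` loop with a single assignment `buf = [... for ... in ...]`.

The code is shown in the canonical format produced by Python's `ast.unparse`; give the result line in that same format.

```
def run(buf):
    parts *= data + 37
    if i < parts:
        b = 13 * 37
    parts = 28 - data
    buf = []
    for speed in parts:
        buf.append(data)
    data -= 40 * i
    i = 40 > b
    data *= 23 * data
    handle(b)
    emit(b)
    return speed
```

Transformed code:
def run(buf):
    parts *= data + 37
    if i < parts:
        b = 13 * 37
    parts = 28 - data
    buf = [data for speed in parts]
    data -= 40 * i
    i = 40 > b
    data *= 23 * data
    handle(b)
    emit(b)
    return speed

i = 40 > b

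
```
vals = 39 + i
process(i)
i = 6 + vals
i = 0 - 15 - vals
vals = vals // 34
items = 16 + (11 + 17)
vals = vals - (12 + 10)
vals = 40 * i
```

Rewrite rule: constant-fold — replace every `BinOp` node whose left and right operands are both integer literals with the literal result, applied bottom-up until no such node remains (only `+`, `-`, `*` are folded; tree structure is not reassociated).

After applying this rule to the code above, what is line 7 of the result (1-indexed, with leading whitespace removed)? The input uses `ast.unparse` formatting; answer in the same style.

Transformed code:
vals = 39 + i
process(i)
i = 6 + vals
i = -15 - vals
vals = vals // 34
items = 44
vals = vals - 22
vals = 40 * i

vals = vals - 22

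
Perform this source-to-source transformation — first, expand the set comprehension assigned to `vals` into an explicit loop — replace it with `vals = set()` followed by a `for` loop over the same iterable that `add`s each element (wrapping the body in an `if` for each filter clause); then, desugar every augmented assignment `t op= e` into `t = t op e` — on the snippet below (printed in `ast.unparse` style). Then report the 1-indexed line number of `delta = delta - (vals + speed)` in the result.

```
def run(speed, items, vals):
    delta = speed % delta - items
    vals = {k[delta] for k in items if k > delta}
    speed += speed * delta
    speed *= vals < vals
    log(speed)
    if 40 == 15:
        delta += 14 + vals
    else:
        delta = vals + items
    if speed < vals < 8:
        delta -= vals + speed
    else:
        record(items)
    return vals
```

15

Transformed code:
def run(speed, items, vals):
    delta = speed % delta - items
    vals = set()
    for k in items:
        if k > delta:
            vals.add(k[delta])
    speed = speed + speed * delta
    speed = speed * (vals < vals)
    log(speed)
    if 40 == 15:
        delta = delta + (14 + vals)
    else:
        delta = vals + items
    if speed < vals < 8:
        delta = delta - (vals + speed)
    else:
        record(items)
    return vals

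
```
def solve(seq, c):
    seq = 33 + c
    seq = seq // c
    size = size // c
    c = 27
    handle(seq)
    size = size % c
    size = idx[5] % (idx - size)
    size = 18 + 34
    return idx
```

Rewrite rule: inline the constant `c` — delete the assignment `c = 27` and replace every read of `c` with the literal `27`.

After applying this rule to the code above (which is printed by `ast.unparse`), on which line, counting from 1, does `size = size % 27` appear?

6

Transformed code:
def solve(seq, c):
    seq = 33 + 27
    seq = seq // 27
    size = size // 27
    handle(seq)
    size = size % 27
    size = idx[5] % (idx - size)
    size = 18 + 34
    return idx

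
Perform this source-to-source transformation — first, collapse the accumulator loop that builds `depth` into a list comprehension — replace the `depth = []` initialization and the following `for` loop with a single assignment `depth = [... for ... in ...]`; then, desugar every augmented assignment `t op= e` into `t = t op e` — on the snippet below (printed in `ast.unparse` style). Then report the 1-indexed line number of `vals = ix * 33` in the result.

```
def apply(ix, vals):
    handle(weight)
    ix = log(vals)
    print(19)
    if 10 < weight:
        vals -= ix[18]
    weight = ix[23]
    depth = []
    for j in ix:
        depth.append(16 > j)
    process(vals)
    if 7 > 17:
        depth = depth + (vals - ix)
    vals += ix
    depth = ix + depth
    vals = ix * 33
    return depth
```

14

Transformed code:
def apply(ix, vals):
    handle(weight)
    ix = log(vals)
    print(19)
    if 10 < weight:
        vals = vals - ix[18]
    weight = ix[23]
    depth = [16 > j for j in ix]
    process(vals)
    if 7 > 17:
        depth = depth + (vals - ix)
    vals = vals + ix
    depth = ix + depth
    vals = ix * 33
    return depth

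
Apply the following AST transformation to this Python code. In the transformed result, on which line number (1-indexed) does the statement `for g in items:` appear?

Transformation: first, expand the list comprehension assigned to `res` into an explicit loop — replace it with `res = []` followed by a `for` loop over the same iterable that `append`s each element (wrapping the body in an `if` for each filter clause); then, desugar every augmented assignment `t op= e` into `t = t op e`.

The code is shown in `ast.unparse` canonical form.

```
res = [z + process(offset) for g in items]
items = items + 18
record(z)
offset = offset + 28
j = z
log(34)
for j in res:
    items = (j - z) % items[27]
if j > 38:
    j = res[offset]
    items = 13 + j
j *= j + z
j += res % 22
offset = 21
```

2

Transformed code:
res = []
for g in items:
    res.append(z + process(offset))
items = items + 18
record(z)
offset = offset + 28
j = z
log(34)
for j in res:
    items = (j - z) % items[27]
if j > 38:
    j = res[offset]
    items = 13 + j
j = j * (j + z)
j = j + res % 22
offset = 21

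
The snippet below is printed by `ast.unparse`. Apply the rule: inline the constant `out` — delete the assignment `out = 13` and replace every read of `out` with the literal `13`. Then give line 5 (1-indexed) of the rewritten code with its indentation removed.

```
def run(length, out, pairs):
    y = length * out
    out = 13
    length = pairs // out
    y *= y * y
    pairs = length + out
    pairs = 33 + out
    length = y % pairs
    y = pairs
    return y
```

pairs = length + 13

Transformed code:
def run(length, out, pairs):
    y = length * 13
    length = pairs // 13
    y *= y * y
    pairs = length + 13
    pairs = 33 + 13
    length = y % pairs
    y = pairs
    return y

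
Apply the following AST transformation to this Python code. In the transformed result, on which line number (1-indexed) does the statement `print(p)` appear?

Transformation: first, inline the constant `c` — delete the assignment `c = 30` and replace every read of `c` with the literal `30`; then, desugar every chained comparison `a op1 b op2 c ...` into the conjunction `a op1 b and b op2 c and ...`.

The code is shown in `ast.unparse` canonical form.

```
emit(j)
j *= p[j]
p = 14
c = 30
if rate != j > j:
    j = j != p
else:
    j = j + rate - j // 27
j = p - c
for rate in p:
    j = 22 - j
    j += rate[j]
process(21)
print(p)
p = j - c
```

Transformed code:
emit(j)
j *= p[j]
p = 14
if rate != j and j > j:
    j = j != p
else:
    j = j + rate - j // 27
j = p - 30
for rate in p:
    j = 22 - j
    j += rate[j]
process(21)
print(p)
p = j - 30

13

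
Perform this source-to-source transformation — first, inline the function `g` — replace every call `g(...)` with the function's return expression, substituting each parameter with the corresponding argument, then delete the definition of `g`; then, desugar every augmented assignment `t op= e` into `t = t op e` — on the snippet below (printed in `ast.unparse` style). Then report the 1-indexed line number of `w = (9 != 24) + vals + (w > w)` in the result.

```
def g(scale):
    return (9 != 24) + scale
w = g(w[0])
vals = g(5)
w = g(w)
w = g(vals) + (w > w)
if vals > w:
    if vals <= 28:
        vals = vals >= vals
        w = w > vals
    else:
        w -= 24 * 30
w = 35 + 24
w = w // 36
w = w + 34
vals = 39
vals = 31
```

4

Transformed code:
w = (9 != 24) + w[0]
vals = (9 != 24) + 5
w = (9 != 24) + w
w = (9 != 24) + vals + (w > w)
if vals > w:
    if vals <= 28:
        vals = vals >= vals
        w = w > vals
    else:
        w = w - 24 * 30
w = 35 + 24
w = w // 36
w = w + 34
vals = 39
vals = 31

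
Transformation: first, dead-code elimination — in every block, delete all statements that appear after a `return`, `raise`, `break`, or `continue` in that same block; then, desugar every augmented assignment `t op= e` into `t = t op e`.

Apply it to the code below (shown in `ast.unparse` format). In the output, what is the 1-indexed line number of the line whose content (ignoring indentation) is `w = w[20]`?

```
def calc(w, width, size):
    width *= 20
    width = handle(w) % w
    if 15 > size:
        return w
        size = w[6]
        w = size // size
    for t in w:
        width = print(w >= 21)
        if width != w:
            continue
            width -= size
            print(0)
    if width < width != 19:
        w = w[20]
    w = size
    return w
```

11

Transformed code:
def calc(w, width, size):
    width = width * 20
    width = handle(w) % w
    if 15 > size:
        return w
    for t in w:
        width = print(w >= 21)
        if width != w:
            continue
    if width < width != 19:
        w = w[20]
    w = size
    return w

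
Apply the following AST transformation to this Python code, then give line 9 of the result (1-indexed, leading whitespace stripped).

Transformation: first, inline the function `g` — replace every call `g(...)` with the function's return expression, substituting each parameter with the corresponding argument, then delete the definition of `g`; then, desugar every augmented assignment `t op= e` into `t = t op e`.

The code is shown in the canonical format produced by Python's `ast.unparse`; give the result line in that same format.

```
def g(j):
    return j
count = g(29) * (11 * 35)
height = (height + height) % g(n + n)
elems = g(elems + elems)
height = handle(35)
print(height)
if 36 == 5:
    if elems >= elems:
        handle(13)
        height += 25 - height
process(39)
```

height = height + (25 - height)

Transformed code:
count = 29 * (11 * 35)
height = (height + height) % (n + n)
elems = elems + elems
height = handle(35)
print(height)
if 36 == 5:
    if elems >= elems:
        handle(13)
        height = height + (25 - height)
process(39)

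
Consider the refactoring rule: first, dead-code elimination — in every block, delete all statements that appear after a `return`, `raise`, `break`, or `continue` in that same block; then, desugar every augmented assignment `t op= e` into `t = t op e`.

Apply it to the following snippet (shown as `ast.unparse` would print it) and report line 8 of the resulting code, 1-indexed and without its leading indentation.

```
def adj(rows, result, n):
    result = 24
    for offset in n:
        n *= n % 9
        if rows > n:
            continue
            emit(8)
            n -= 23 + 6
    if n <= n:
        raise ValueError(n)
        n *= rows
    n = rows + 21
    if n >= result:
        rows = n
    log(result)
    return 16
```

Transformed code:
def adj(rows, result, n):
    result = 24
    for offset in n:
        n = n * (n % 9)
        if rows > n:
            continue
    if n <= n:
        raise ValueError(n)
    n = rows + 21
    if n >= result:
        rows = n
    log(result)
    return 16

raise ValueError(n)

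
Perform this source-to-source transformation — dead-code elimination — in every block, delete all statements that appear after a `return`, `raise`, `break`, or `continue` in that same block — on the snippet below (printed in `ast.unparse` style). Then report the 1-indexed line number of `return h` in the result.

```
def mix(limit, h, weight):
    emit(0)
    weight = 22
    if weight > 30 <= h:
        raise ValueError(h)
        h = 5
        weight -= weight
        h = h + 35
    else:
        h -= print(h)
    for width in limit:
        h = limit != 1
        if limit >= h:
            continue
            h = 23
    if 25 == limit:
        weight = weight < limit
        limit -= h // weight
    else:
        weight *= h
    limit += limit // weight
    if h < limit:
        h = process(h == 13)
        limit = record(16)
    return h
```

Transformed code:
def mix(limit, h, weight):
    emit(0)
    weight = 22
    if weight > 30 <= h:
        raise ValueError(h)
    else:
        h -= print(h)
    for width in limit:
        h = limit != 1
        if limit >= h:
            continue
    if 25 == limit:
        weight = weight < limit
        limit -= h // weight
    else:
        weight *= h
    limit += limit // weight
    if h < limit:
        h = process(h == 13)
        limit = record(16)
    return h

21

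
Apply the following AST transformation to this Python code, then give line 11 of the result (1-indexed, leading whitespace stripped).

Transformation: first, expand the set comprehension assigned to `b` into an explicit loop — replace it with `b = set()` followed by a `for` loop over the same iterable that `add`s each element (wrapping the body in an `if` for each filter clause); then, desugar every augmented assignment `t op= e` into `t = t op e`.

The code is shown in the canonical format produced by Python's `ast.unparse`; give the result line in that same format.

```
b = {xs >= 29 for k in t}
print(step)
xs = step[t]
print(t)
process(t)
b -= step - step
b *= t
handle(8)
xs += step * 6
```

Transformed code:
b = set()
for k in t:
    b.add(xs >= 29)
print(step)
xs = step[t]
print(t)
process(t)
b = b - (step - step)
b = b * t
handle(8)
xs = xs + step * 6

xs = xs + step * 6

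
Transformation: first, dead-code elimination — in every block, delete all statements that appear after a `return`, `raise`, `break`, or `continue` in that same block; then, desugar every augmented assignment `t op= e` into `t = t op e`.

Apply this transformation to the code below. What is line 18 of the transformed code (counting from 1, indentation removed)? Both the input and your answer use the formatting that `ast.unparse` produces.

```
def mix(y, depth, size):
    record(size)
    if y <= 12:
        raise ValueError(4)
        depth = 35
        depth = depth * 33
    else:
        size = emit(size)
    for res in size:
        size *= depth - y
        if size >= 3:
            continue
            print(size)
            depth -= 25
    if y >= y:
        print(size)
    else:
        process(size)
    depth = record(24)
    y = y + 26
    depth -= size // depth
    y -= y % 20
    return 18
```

Transformed code:
def mix(y, depth, size):
    record(size)
    if y <= 12:
        raise ValueError(4)
    else:
        size = emit(size)
    for res in size:
        size = size * (depth - y)
        if size >= 3:
            continue
    if y >= y:
        print(size)
    else:
        process(size)
    depth = record(24)
    y = y + 26
    depth = depth - size // depth
    y = y - y % 20
    return 18

y = y - y % 20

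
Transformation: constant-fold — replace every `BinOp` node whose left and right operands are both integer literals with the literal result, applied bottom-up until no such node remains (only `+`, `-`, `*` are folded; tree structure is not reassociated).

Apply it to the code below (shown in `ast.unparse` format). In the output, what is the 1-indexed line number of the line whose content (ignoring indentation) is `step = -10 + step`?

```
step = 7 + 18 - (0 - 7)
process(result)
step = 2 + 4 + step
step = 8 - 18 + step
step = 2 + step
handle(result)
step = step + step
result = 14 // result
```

4

Transformed code:
step = 32
process(result)
step = 6 + step
step = -10 + step
step = 2 + step
handle(result)
step = step + step
result = 14 // result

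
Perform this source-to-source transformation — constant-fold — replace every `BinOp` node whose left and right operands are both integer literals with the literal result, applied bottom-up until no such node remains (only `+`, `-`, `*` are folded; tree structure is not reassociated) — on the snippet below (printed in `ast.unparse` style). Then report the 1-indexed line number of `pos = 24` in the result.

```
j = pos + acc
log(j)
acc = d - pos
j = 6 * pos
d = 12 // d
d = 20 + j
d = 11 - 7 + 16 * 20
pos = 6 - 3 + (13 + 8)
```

Transformed code:
j = pos + acc
log(j)
acc = d - pos
j = 6 * pos
d = 12 // d
d = 20 + j
d = 324
pos = 24

8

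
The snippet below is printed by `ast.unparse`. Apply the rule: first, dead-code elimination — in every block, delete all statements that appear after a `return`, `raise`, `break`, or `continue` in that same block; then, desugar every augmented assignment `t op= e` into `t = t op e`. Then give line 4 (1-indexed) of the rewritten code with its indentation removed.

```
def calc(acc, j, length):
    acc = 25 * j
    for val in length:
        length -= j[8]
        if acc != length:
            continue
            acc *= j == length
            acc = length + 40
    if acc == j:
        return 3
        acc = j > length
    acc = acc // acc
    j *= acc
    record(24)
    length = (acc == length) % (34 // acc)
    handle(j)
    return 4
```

Transformed code:
def calc(acc, j, length):
    acc = 25 * j
    for val in length:
        length = length - j[8]
        if acc != length:
            continue
    if acc == j:
        return 3
    acc = acc // acc
    j = j * acc
    record(24)
    length = (acc == length) % (34 // acc)
    handle(j)
    return 4

length = length - j[8]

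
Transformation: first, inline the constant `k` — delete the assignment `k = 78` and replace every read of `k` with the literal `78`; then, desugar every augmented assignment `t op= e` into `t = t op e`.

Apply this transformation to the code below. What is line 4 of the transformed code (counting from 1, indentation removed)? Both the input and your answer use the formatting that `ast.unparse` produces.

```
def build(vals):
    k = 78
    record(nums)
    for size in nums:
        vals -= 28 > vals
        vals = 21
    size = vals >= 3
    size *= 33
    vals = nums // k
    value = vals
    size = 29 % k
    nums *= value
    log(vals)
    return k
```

vals = vals - (28 > vals)

Transformed code:
def build(vals):
    record(nums)
    for size in nums:
        vals = vals - (28 > vals)
        vals = 21
    size = vals >= 3
    size = size * 33
    vals = nums // 78
    value = vals
    size = 29 % 78
    nums = nums * value
    log(vals)
    return 78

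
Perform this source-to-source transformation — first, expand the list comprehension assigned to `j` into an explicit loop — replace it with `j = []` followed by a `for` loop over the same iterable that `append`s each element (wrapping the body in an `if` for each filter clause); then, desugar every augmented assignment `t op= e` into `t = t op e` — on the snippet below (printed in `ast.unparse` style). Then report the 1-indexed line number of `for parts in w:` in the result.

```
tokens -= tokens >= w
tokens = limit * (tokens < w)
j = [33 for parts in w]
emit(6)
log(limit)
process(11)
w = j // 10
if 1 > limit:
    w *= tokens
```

Transformed code:
tokens = tokens - (tokens >= w)
tokens = limit * (tokens < w)
j = []
for parts in w:
    j.append(33)
emit(6)
log(limit)
process(11)
w = j // 10
if 1 > limit:
    w = w * tokens

4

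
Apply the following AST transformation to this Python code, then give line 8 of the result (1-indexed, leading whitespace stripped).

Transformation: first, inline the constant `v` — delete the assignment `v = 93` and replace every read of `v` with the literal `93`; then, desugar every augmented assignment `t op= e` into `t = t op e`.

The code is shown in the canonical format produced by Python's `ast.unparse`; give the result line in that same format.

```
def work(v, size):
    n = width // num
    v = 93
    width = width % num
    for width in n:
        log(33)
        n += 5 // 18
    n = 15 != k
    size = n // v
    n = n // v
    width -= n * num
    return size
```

size = n // 93

Transformed code:
def work(v, size):
    n = width // num
    width = width % num
    for width in n:
        log(33)
        n = n + 5 // 18
    n = 15 != k
    size = n // 93
    n = n // 93
    width = width - n * num
    return size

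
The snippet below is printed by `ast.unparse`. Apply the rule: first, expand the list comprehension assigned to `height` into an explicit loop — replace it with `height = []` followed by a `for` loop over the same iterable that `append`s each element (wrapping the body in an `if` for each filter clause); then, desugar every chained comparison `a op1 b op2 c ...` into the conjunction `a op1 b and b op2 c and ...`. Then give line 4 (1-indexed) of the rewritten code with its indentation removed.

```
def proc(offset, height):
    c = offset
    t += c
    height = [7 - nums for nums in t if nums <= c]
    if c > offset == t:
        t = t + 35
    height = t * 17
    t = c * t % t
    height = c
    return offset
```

Transformed code:
def proc(offset, height):
    c = offset
    t += c
    height = []
    for nums in t:
        if nums <= c:
            height.append(7 - nums)
    if c > offset and offset == t:
        t = t + 35
    height = t * 17
    t = c * t % t
    height = c
    return offset

height = []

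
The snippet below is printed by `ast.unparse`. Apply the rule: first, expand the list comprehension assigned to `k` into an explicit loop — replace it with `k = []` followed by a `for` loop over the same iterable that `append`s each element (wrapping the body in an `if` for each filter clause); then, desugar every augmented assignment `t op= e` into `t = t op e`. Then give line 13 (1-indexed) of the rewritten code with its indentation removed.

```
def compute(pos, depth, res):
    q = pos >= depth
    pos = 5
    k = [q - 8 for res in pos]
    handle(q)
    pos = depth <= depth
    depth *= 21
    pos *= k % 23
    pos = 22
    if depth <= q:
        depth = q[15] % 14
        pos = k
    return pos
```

Transformed code:
def compute(pos, depth, res):
    q = pos >= depth
    pos = 5
    k = []
    for res in pos:
        k.append(q - 8)
    handle(q)
    pos = depth <= depth
    depth = depth * 21
    pos = pos * (k % 23)
    pos = 22
    if depth <= q:
        depth = q[15] % 14
        pos = k
    return pos

depth = q[15] % 14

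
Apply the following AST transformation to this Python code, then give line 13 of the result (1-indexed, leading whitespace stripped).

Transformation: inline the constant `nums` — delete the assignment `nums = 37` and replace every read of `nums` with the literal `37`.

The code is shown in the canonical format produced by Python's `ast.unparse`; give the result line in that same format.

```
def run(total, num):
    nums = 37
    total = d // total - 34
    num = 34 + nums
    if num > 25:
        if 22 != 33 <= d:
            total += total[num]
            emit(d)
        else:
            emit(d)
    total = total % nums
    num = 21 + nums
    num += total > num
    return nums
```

Transformed code:
def run(total, num):
    total = d // total - 34
    num = 34 + 37
    if num > 25:
        if 22 != 33 <= d:
            total += total[num]
            emit(d)
        else:
            emit(d)
    total = total % 37
    num = 21 + 37
    num += total > num
    return 37

return 37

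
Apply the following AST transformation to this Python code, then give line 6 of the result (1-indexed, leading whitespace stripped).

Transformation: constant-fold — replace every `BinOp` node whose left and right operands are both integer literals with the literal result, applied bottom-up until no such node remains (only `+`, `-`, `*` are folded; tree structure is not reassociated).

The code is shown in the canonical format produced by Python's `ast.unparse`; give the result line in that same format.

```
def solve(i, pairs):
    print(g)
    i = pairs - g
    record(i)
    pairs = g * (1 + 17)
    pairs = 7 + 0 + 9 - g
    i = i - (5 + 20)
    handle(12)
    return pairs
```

pairs = 16 - g

Transformed code:
def solve(i, pairs):
    print(g)
    i = pairs - g
    record(i)
    pairs = g * 18
    pairs = 16 - g
    i = i - 25
    handle(12)
    return pairs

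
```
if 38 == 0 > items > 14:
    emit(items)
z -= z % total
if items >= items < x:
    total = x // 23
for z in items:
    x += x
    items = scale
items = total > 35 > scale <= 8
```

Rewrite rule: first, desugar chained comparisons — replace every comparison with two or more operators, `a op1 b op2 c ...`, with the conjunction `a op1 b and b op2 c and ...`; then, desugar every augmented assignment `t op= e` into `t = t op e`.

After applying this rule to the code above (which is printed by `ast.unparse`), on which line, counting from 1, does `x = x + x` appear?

Transformed code:
if 38 == 0 and 0 > items and (items > 14):
    emit(items)
z = z - z % total
if items >= items and items < x:
    total = x // 23
for z in items:
    x = x + x
    items = scale
items = total > 35 and 35 > scale and (scale <= 8)

7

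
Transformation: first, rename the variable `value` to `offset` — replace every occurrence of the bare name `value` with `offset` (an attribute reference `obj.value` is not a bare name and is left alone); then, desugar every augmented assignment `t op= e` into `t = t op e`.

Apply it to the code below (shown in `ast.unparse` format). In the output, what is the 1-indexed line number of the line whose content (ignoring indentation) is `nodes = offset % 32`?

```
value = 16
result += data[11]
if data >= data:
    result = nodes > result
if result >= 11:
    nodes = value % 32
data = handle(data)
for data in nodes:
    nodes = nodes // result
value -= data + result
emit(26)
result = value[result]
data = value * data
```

Transformed code:
offset = 16
result = result + data[11]
if data >= data:
    result = nodes > result
if result >= 11:
    nodes = offset % 32
data = handle(data)
for data in nodes:
    nodes = nodes // result
offset = offset - (data + result)
emit(26)
result = offset[result]
data = offset * data

6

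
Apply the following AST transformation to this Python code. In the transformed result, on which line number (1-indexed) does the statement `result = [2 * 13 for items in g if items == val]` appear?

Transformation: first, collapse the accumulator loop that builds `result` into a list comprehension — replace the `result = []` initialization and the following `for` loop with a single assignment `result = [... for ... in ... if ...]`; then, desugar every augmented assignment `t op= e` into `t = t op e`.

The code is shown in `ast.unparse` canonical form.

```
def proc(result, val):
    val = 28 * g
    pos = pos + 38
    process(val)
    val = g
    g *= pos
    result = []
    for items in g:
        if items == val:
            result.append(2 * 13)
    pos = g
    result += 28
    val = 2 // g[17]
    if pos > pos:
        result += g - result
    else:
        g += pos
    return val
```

7

Transformed code:
def proc(result, val):
    val = 28 * g
    pos = pos + 38
    process(val)
    val = g
    g = g * pos
    result = [2 * 13 for items in g if items == val]
    pos = g
    result = result + 28
    val = 2 // g[17]
    if pos > pos:
        result = result + (g - result)
    else:
        g = g + pos
    return val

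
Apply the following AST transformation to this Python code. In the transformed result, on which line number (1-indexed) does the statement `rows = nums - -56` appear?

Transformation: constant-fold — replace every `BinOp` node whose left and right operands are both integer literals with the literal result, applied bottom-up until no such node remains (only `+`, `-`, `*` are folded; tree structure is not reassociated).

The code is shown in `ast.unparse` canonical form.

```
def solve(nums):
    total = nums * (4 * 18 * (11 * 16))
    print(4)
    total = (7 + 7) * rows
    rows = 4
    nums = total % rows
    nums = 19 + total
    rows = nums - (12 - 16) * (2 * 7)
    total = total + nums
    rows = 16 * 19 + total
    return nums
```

8

Transformed code:
def solve(nums):
    total = nums * 12672
    print(4)
    total = 14 * rows
    rows = 4
    nums = total % rows
    nums = 19 + total
    rows = nums - -56
    total = total + nums
    rows = 304 + total
    return nums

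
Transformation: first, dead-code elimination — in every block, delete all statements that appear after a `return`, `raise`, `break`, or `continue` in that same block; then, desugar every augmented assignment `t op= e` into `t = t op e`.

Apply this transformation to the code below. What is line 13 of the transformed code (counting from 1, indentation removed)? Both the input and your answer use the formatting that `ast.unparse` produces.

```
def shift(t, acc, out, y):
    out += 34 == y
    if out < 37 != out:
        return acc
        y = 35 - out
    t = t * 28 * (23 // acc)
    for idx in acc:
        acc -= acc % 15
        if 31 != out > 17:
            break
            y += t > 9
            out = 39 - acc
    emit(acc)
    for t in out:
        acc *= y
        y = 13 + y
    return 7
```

y = 13 + y

Transformed code:
def shift(t, acc, out, y):
    out = out + (34 == y)
    if out < 37 != out:
        return acc
    t = t * 28 * (23 // acc)
    for idx in acc:
        acc = acc - acc % 15
        if 31 != out > 17:
            break
    emit(acc)
    for t in out:
        acc = acc * y
        y = 13 + y
    return 7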